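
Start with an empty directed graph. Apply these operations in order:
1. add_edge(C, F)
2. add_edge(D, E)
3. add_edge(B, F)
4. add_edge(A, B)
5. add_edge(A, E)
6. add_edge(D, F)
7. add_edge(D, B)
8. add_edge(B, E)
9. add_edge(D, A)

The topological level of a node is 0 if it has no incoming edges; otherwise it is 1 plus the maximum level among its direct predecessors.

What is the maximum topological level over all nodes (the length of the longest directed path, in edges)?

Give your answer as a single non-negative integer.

Op 1: add_edge(C, F). Edges now: 1
Op 2: add_edge(D, E). Edges now: 2
Op 3: add_edge(B, F). Edges now: 3
Op 4: add_edge(A, B). Edges now: 4
Op 5: add_edge(A, E). Edges now: 5
Op 6: add_edge(D, F). Edges now: 6
Op 7: add_edge(D, B). Edges now: 7
Op 8: add_edge(B, E). Edges now: 8
Op 9: add_edge(D, A). Edges now: 9
Compute levels (Kahn BFS):
  sources (in-degree 0): C, D
  process C: level=0
    C->F: in-degree(F)=2, level(F)>=1
  process D: level=0
    D->A: in-degree(A)=0, level(A)=1, enqueue
    D->B: in-degree(B)=1, level(B)>=1
    D->E: in-degree(E)=2, level(E)>=1
    D->F: in-degree(F)=1, level(F)>=1
  process A: level=1
    A->B: in-degree(B)=0, level(B)=2, enqueue
    A->E: in-degree(E)=1, level(E)>=2
  process B: level=2
    B->E: in-degree(E)=0, level(E)=3, enqueue
    B->F: in-degree(F)=0, level(F)=3, enqueue
  process E: level=3
  process F: level=3
All levels: A:1, B:2, C:0, D:0, E:3, F:3
max level = 3

Answer: 3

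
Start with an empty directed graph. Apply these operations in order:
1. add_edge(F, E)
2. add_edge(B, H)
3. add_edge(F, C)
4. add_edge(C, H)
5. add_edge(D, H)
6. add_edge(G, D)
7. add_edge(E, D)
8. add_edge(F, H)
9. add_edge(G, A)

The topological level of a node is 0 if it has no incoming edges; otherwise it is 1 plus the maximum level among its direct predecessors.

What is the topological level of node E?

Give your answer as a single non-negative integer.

Answer: 1

Derivation:
Op 1: add_edge(F, E). Edges now: 1
Op 2: add_edge(B, H). Edges now: 2
Op 3: add_edge(F, C). Edges now: 3
Op 4: add_edge(C, H). Edges now: 4
Op 5: add_edge(D, H). Edges now: 5
Op 6: add_edge(G, D). Edges now: 6
Op 7: add_edge(E, D). Edges now: 7
Op 8: add_edge(F, H). Edges now: 8
Op 9: add_edge(G, A). Edges now: 9
Compute levels (Kahn BFS):
  sources (in-degree 0): B, F, G
  process B: level=0
    B->H: in-degree(H)=3, level(H)>=1
  process F: level=0
    F->C: in-degree(C)=0, level(C)=1, enqueue
    F->E: in-degree(E)=0, level(E)=1, enqueue
    F->H: in-degree(H)=2, level(H)>=1
  process G: level=0
    G->A: in-degree(A)=0, level(A)=1, enqueue
    G->D: in-degree(D)=1, level(D)>=1
  process C: level=1
    C->H: in-degree(H)=1, level(H)>=2
  process E: level=1
    E->D: in-degree(D)=0, level(D)=2, enqueue
  process A: level=1
  process D: level=2
    D->H: in-degree(H)=0, level(H)=3, enqueue
  process H: level=3
All levels: A:1, B:0, C:1, D:2, E:1, F:0, G:0, H:3
level(E) = 1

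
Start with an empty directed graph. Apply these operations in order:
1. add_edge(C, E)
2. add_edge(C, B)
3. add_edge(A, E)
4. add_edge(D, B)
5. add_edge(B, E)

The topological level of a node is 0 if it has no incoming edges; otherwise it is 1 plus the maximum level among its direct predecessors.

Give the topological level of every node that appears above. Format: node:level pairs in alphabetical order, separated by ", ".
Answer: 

Answer: A:0, B:1, C:0, D:0, E:2

Derivation:
Op 1: add_edge(C, E). Edges now: 1
Op 2: add_edge(C, B). Edges now: 2
Op 3: add_edge(A, E). Edges now: 3
Op 4: add_edge(D, B). Edges now: 4
Op 5: add_edge(B, E). Edges now: 5
Compute levels (Kahn BFS):
  sources (in-degree 0): A, C, D
  process A: level=0
    A->E: in-degree(E)=2, level(E)>=1
  process C: level=0
    C->B: in-degree(B)=1, level(B)>=1
    C->E: in-degree(E)=1, level(E)>=1
  process D: level=0
    D->B: in-degree(B)=0, level(B)=1, enqueue
  process B: level=1
    B->E: in-degree(E)=0, level(E)=2, enqueue
  process E: level=2
All levels: A:0, B:1, C:0, D:0, E:2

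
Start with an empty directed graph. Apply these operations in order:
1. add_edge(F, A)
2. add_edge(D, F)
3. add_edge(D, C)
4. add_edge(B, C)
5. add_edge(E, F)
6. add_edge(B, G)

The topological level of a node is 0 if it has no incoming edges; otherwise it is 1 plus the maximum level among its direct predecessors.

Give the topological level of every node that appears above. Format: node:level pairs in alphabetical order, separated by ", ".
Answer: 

Op 1: add_edge(F, A). Edges now: 1
Op 2: add_edge(D, F). Edges now: 2
Op 3: add_edge(D, C). Edges now: 3
Op 4: add_edge(B, C). Edges now: 4
Op 5: add_edge(E, F). Edges now: 5
Op 6: add_edge(B, G). Edges now: 6
Compute levels (Kahn BFS):
  sources (in-degree 0): B, D, E
  process B: level=0
    B->C: in-degree(C)=1, level(C)>=1
    B->G: in-degree(G)=0, level(G)=1, enqueue
  process D: level=0
    D->C: in-degree(C)=0, level(C)=1, enqueue
    D->F: in-degree(F)=1, level(F)>=1
  process E: level=0
    E->F: in-degree(F)=0, level(F)=1, enqueue
  process G: level=1
  process C: level=1
  process F: level=1
    F->A: in-degree(A)=0, level(A)=2, enqueue
  process A: level=2
All levels: A:2, B:0, C:1, D:0, E:0, F:1, G:1

Answer: A:2, B:0, C:1, D:0, E:0, F:1, G:1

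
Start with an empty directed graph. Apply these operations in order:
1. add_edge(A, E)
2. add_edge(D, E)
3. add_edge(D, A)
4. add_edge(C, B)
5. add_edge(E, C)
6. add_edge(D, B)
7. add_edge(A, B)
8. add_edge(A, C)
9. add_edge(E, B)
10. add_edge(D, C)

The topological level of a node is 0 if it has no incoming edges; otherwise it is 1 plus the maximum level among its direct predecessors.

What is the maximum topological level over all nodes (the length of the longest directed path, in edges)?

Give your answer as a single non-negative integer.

Answer: 4

Derivation:
Op 1: add_edge(A, E). Edges now: 1
Op 2: add_edge(D, E). Edges now: 2
Op 3: add_edge(D, A). Edges now: 3
Op 4: add_edge(C, B). Edges now: 4
Op 5: add_edge(E, C). Edges now: 5
Op 6: add_edge(D, B). Edges now: 6
Op 7: add_edge(A, B). Edges now: 7
Op 8: add_edge(A, C). Edges now: 8
Op 9: add_edge(E, B). Edges now: 9
Op 10: add_edge(D, C). Edges now: 10
Compute levels (Kahn BFS):
  sources (in-degree 0): D
  process D: level=0
    D->A: in-degree(A)=0, level(A)=1, enqueue
    D->B: in-degree(B)=3, level(B)>=1
    D->C: in-degree(C)=2, level(C)>=1
    D->E: in-degree(E)=1, level(E)>=1
  process A: level=1
    A->B: in-degree(B)=2, level(B)>=2
    A->C: in-degree(C)=1, level(C)>=2
    A->E: in-degree(E)=0, level(E)=2, enqueue
  process E: level=2
    E->B: in-degree(B)=1, level(B)>=3
    E->C: in-degree(C)=0, level(C)=3, enqueue
  process C: level=3
    C->B: in-degree(B)=0, level(B)=4, enqueue
  process B: level=4
All levels: A:1, B:4, C:3, D:0, E:2
max level = 4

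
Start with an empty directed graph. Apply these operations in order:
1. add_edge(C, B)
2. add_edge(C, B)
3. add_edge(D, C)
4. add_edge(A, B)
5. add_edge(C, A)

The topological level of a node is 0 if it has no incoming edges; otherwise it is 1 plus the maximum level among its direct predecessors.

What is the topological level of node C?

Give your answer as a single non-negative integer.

Op 1: add_edge(C, B). Edges now: 1
Op 2: add_edge(C, B) (duplicate, no change). Edges now: 1
Op 3: add_edge(D, C). Edges now: 2
Op 4: add_edge(A, B). Edges now: 3
Op 5: add_edge(C, A). Edges now: 4
Compute levels (Kahn BFS):
  sources (in-degree 0): D
  process D: level=0
    D->C: in-degree(C)=0, level(C)=1, enqueue
  process C: level=1
    C->A: in-degree(A)=0, level(A)=2, enqueue
    C->B: in-degree(B)=1, level(B)>=2
  process A: level=2
    A->B: in-degree(B)=0, level(B)=3, enqueue
  process B: level=3
All levels: A:2, B:3, C:1, D:0
level(C) = 1

Answer: 1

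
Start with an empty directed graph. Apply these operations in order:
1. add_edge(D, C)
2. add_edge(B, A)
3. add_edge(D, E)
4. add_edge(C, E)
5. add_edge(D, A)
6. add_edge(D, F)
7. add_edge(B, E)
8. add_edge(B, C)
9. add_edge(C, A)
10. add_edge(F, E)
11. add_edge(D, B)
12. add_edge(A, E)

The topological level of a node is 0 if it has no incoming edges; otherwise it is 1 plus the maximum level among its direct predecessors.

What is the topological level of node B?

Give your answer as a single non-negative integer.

Answer: 1

Derivation:
Op 1: add_edge(D, C). Edges now: 1
Op 2: add_edge(B, A). Edges now: 2
Op 3: add_edge(D, E). Edges now: 3
Op 4: add_edge(C, E). Edges now: 4
Op 5: add_edge(D, A). Edges now: 5
Op 6: add_edge(D, F). Edges now: 6
Op 7: add_edge(B, E). Edges now: 7
Op 8: add_edge(B, C). Edges now: 8
Op 9: add_edge(C, A). Edges now: 9
Op 10: add_edge(F, E). Edges now: 10
Op 11: add_edge(D, B). Edges now: 11
Op 12: add_edge(A, E). Edges now: 12
Compute levels (Kahn BFS):
  sources (in-degree 0): D
  process D: level=0
    D->A: in-degree(A)=2, level(A)>=1
    D->B: in-degree(B)=0, level(B)=1, enqueue
    D->C: in-degree(C)=1, level(C)>=1
    D->E: in-degree(E)=4, level(E)>=1
    D->F: in-degree(F)=0, level(F)=1, enqueue
  process B: level=1
    B->A: in-degree(A)=1, level(A)>=2
    B->C: in-degree(C)=0, level(C)=2, enqueue
    B->E: in-degree(E)=3, level(E)>=2
  process F: level=1
    F->E: in-degree(E)=2, level(E)>=2
  process C: level=2
    C->A: in-degree(A)=0, level(A)=3, enqueue
    C->E: in-degree(E)=1, level(E)>=3
  process A: level=3
    A->E: in-degree(E)=0, level(E)=4, enqueue
  process E: level=4
All levels: A:3, B:1, C:2, D:0, E:4, F:1
level(B) = 1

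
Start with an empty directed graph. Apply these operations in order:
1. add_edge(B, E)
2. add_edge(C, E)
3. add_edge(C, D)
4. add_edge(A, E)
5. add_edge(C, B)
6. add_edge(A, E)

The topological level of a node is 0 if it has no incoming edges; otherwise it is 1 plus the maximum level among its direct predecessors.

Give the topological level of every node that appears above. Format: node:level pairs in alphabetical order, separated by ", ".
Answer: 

Op 1: add_edge(B, E). Edges now: 1
Op 2: add_edge(C, E). Edges now: 2
Op 3: add_edge(C, D). Edges now: 3
Op 4: add_edge(A, E). Edges now: 4
Op 5: add_edge(C, B). Edges now: 5
Op 6: add_edge(A, E) (duplicate, no change). Edges now: 5
Compute levels (Kahn BFS):
  sources (in-degree 0): A, C
  process A: level=0
    A->E: in-degree(E)=2, level(E)>=1
  process C: level=0
    C->B: in-degree(B)=0, level(B)=1, enqueue
    C->D: in-degree(D)=0, level(D)=1, enqueue
    C->E: in-degree(E)=1, level(E)>=1
  process B: level=1
    B->E: in-degree(E)=0, level(E)=2, enqueue
  process D: level=1
  process E: level=2
All levels: A:0, B:1, C:0, D:1, E:2

Answer: A:0, B:1, C:0, D:1, E:2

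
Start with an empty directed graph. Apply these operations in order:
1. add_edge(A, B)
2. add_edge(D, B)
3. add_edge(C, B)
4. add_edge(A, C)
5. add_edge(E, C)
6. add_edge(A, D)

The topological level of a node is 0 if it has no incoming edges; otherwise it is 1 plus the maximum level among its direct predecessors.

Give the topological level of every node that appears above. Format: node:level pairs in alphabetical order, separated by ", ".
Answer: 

Op 1: add_edge(A, B). Edges now: 1
Op 2: add_edge(D, B). Edges now: 2
Op 3: add_edge(C, B). Edges now: 3
Op 4: add_edge(A, C). Edges now: 4
Op 5: add_edge(E, C). Edges now: 5
Op 6: add_edge(A, D). Edges now: 6
Compute levels (Kahn BFS):
  sources (in-degree 0): A, E
  process A: level=0
    A->B: in-degree(B)=2, level(B)>=1
    A->C: in-degree(C)=1, level(C)>=1
    A->D: in-degree(D)=0, level(D)=1, enqueue
  process E: level=0
    E->C: in-degree(C)=0, level(C)=1, enqueue
  process D: level=1
    D->B: in-degree(B)=1, level(B)>=2
  process C: level=1
    C->B: in-degree(B)=0, level(B)=2, enqueue
  process B: level=2
All levels: A:0, B:2, C:1, D:1, E:0

Answer: A:0, B:2, C:1, D:1, E:0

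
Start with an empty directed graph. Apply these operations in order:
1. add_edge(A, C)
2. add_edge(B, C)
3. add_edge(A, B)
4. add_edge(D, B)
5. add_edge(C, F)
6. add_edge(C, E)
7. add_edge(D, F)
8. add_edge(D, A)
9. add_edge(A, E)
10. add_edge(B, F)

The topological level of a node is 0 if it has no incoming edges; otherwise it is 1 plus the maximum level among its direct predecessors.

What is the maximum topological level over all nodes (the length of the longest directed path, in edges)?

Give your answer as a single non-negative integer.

Answer: 4

Derivation:
Op 1: add_edge(A, C). Edges now: 1
Op 2: add_edge(B, C). Edges now: 2
Op 3: add_edge(A, B). Edges now: 3
Op 4: add_edge(D, B). Edges now: 4
Op 5: add_edge(C, F). Edges now: 5
Op 6: add_edge(C, E). Edges now: 6
Op 7: add_edge(D, F). Edges now: 7
Op 8: add_edge(D, A). Edges now: 8
Op 9: add_edge(A, E). Edges now: 9
Op 10: add_edge(B, F). Edges now: 10
Compute levels (Kahn BFS):
  sources (in-degree 0): D
  process D: level=0
    D->A: in-degree(A)=0, level(A)=1, enqueue
    D->B: in-degree(B)=1, level(B)>=1
    D->F: in-degree(F)=2, level(F)>=1
  process A: level=1
    A->B: in-degree(B)=0, level(B)=2, enqueue
    A->C: in-degree(C)=1, level(C)>=2
    A->E: in-degree(E)=1, level(E)>=2
  process B: level=2
    B->C: in-degree(C)=0, level(C)=3, enqueue
    B->F: in-degree(F)=1, level(F)>=3
  process C: level=3
    C->E: in-degree(E)=0, level(E)=4, enqueue
    C->F: in-degree(F)=0, level(F)=4, enqueue
  process E: level=4
  process F: level=4
All levels: A:1, B:2, C:3, D:0, E:4, F:4
max level = 4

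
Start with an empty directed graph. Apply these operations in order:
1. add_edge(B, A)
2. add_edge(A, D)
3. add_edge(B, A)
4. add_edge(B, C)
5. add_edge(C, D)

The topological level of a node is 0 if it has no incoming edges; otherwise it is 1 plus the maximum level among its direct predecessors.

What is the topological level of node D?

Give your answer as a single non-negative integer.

Op 1: add_edge(B, A). Edges now: 1
Op 2: add_edge(A, D). Edges now: 2
Op 3: add_edge(B, A) (duplicate, no change). Edges now: 2
Op 4: add_edge(B, C). Edges now: 3
Op 5: add_edge(C, D). Edges now: 4
Compute levels (Kahn BFS):
  sources (in-degree 0): B
  process B: level=0
    B->A: in-degree(A)=0, level(A)=1, enqueue
    B->C: in-degree(C)=0, level(C)=1, enqueue
  process A: level=1
    A->D: in-degree(D)=1, level(D)>=2
  process C: level=1
    C->D: in-degree(D)=0, level(D)=2, enqueue
  process D: level=2
All levels: A:1, B:0, C:1, D:2
level(D) = 2

Answer: 2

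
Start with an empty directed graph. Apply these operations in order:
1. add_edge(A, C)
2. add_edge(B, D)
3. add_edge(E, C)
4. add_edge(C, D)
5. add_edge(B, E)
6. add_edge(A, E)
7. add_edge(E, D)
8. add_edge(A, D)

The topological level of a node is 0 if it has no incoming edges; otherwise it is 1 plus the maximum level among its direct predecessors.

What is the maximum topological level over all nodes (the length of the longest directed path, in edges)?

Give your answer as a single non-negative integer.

Op 1: add_edge(A, C). Edges now: 1
Op 2: add_edge(B, D). Edges now: 2
Op 3: add_edge(E, C). Edges now: 3
Op 4: add_edge(C, D). Edges now: 4
Op 5: add_edge(B, E). Edges now: 5
Op 6: add_edge(A, E). Edges now: 6
Op 7: add_edge(E, D). Edges now: 7
Op 8: add_edge(A, D). Edges now: 8
Compute levels (Kahn BFS):
  sources (in-degree 0): A, B
  process A: level=0
    A->C: in-degree(C)=1, level(C)>=1
    A->D: in-degree(D)=3, level(D)>=1
    A->E: in-degree(E)=1, level(E)>=1
  process B: level=0
    B->D: in-degree(D)=2, level(D)>=1
    B->E: in-degree(E)=0, level(E)=1, enqueue
  process E: level=1
    E->C: in-degree(C)=0, level(C)=2, enqueue
    E->D: in-degree(D)=1, level(D)>=2
  process C: level=2
    C->D: in-degree(D)=0, level(D)=3, enqueue
  process D: level=3
All levels: A:0, B:0, C:2, D:3, E:1
max level = 3

Answer: 3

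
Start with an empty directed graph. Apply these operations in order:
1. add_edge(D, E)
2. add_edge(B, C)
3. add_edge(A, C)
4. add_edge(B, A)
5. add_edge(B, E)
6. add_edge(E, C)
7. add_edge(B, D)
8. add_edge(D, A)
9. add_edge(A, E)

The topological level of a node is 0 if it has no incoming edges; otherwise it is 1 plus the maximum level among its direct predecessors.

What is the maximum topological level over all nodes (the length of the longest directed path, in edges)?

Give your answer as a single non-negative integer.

Op 1: add_edge(D, E). Edges now: 1
Op 2: add_edge(B, C). Edges now: 2
Op 3: add_edge(A, C). Edges now: 3
Op 4: add_edge(B, A). Edges now: 4
Op 5: add_edge(B, E). Edges now: 5
Op 6: add_edge(E, C). Edges now: 6
Op 7: add_edge(B, D). Edges now: 7
Op 8: add_edge(D, A). Edges now: 8
Op 9: add_edge(A, E). Edges now: 9
Compute levels (Kahn BFS):
  sources (in-degree 0): B
  process B: level=0
    B->A: in-degree(A)=1, level(A)>=1
    B->C: in-degree(C)=2, level(C)>=1
    B->D: in-degree(D)=0, level(D)=1, enqueue
    B->E: in-degree(E)=2, level(E)>=1
  process D: level=1
    D->A: in-degree(A)=0, level(A)=2, enqueue
    D->E: in-degree(E)=1, level(E)>=2
  process A: level=2
    A->C: in-degree(C)=1, level(C)>=3
    A->E: in-degree(E)=0, level(E)=3, enqueue
  process E: level=3
    E->C: in-degree(C)=0, level(C)=4, enqueue
  process C: level=4
All levels: A:2, B:0, C:4, D:1, E:3
max level = 4

Answer: 4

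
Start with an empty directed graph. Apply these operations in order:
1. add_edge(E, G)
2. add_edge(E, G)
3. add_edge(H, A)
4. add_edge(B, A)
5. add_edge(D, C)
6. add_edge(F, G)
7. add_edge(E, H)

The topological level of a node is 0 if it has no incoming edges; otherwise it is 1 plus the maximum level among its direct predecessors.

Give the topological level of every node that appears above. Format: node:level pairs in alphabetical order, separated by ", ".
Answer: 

Answer: A:2, B:0, C:1, D:0, E:0, F:0, G:1, H:1

Derivation:
Op 1: add_edge(E, G). Edges now: 1
Op 2: add_edge(E, G) (duplicate, no change). Edges now: 1
Op 3: add_edge(H, A). Edges now: 2
Op 4: add_edge(B, A). Edges now: 3
Op 5: add_edge(D, C). Edges now: 4
Op 6: add_edge(F, G). Edges now: 5
Op 7: add_edge(E, H). Edges now: 6
Compute levels (Kahn BFS):
  sources (in-degree 0): B, D, E, F
  process B: level=0
    B->A: in-degree(A)=1, level(A)>=1
  process D: level=0
    D->C: in-degree(C)=0, level(C)=1, enqueue
  process E: level=0
    E->G: in-degree(G)=1, level(G)>=1
    E->H: in-degree(H)=0, level(H)=1, enqueue
  process F: level=0
    F->G: in-degree(G)=0, level(G)=1, enqueue
  process C: level=1
  process H: level=1
    H->A: in-degree(A)=0, level(A)=2, enqueue
  process G: level=1
  process A: level=2
All levels: A:2, B:0, C:1, D:0, E:0, F:0, G:1, H:1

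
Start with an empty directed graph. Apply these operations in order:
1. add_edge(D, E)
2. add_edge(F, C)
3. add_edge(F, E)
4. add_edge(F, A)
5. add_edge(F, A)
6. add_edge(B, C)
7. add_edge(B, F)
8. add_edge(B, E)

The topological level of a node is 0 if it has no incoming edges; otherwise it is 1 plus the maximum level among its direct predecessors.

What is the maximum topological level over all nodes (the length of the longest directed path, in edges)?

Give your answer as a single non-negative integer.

Answer: 2

Derivation:
Op 1: add_edge(D, E). Edges now: 1
Op 2: add_edge(F, C). Edges now: 2
Op 3: add_edge(F, E). Edges now: 3
Op 4: add_edge(F, A). Edges now: 4
Op 5: add_edge(F, A) (duplicate, no change). Edges now: 4
Op 6: add_edge(B, C). Edges now: 5
Op 7: add_edge(B, F). Edges now: 6
Op 8: add_edge(B, E). Edges now: 7
Compute levels (Kahn BFS):
  sources (in-degree 0): B, D
  process B: level=0
    B->C: in-degree(C)=1, level(C)>=1
    B->E: in-degree(E)=2, level(E)>=1
    B->F: in-degree(F)=0, level(F)=1, enqueue
  process D: level=0
    D->E: in-degree(E)=1, level(E)>=1
  process F: level=1
    F->A: in-degree(A)=0, level(A)=2, enqueue
    F->C: in-degree(C)=0, level(C)=2, enqueue
    F->E: in-degree(E)=0, level(E)=2, enqueue
  process A: level=2
  process C: level=2
  process E: level=2
All levels: A:2, B:0, C:2, D:0, E:2, F:1
max level = 2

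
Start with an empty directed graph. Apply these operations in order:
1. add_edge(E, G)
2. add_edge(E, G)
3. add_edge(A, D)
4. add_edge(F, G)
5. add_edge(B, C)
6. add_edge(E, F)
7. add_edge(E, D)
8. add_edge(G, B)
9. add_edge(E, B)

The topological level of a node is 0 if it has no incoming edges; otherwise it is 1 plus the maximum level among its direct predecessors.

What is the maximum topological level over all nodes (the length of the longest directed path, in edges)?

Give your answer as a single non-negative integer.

Answer: 4

Derivation:
Op 1: add_edge(E, G). Edges now: 1
Op 2: add_edge(E, G) (duplicate, no change). Edges now: 1
Op 3: add_edge(A, D). Edges now: 2
Op 4: add_edge(F, G). Edges now: 3
Op 5: add_edge(B, C). Edges now: 4
Op 6: add_edge(E, F). Edges now: 5
Op 7: add_edge(E, D). Edges now: 6
Op 8: add_edge(G, B). Edges now: 7
Op 9: add_edge(E, B). Edges now: 8
Compute levels (Kahn BFS):
  sources (in-degree 0): A, E
  process A: level=0
    A->D: in-degree(D)=1, level(D)>=1
  process E: level=0
    E->B: in-degree(B)=1, level(B)>=1
    E->D: in-degree(D)=0, level(D)=1, enqueue
    E->F: in-degree(F)=0, level(F)=1, enqueue
    E->G: in-degree(G)=1, level(G)>=1
  process D: level=1
  process F: level=1
    F->G: in-degree(G)=0, level(G)=2, enqueue
  process G: level=2
    G->B: in-degree(B)=0, level(B)=3, enqueue
  process B: level=3
    B->C: in-degree(C)=0, level(C)=4, enqueue
  process C: level=4
All levels: A:0, B:3, C:4, D:1, E:0, F:1, G:2
max level = 4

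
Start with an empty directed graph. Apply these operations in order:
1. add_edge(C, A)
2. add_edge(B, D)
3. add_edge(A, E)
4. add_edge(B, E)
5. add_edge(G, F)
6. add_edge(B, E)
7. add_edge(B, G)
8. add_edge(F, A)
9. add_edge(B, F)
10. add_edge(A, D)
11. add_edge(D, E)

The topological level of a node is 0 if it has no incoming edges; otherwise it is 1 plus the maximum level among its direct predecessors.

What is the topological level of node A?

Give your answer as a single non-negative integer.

Op 1: add_edge(C, A). Edges now: 1
Op 2: add_edge(B, D). Edges now: 2
Op 3: add_edge(A, E). Edges now: 3
Op 4: add_edge(B, E). Edges now: 4
Op 5: add_edge(G, F). Edges now: 5
Op 6: add_edge(B, E) (duplicate, no change). Edges now: 5
Op 7: add_edge(B, G). Edges now: 6
Op 8: add_edge(F, A). Edges now: 7
Op 9: add_edge(B, F). Edges now: 8
Op 10: add_edge(A, D). Edges now: 9
Op 11: add_edge(D, E). Edges now: 10
Compute levels (Kahn BFS):
  sources (in-degree 0): B, C
  process B: level=0
    B->D: in-degree(D)=1, level(D)>=1
    B->E: in-degree(E)=2, level(E)>=1
    B->F: in-degree(F)=1, level(F)>=1
    B->G: in-degree(G)=0, level(G)=1, enqueue
  process C: level=0
    C->A: in-degree(A)=1, level(A)>=1
  process G: level=1
    G->F: in-degree(F)=0, level(F)=2, enqueue
  process F: level=2
    F->A: in-degree(A)=0, level(A)=3, enqueue
  process A: level=3
    A->D: in-degree(D)=0, level(D)=4, enqueue
    A->E: in-degree(E)=1, level(E)>=4
  process D: level=4
    D->E: in-degree(E)=0, level(E)=5, enqueue
  process E: level=5
All levels: A:3, B:0, C:0, D:4, E:5, F:2, G:1
level(A) = 3

Answer: 3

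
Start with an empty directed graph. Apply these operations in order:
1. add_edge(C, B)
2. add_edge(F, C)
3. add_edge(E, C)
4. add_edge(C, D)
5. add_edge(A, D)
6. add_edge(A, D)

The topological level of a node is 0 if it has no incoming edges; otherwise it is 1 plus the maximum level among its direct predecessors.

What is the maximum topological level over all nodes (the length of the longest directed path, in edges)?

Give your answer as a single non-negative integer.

Op 1: add_edge(C, B). Edges now: 1
Op 2: add_edge(F, C). Edges now: 2
Op 3: add_edge(E, C). Edges now: 3
Op 4: add_edge(C, D). Edges now: 4
Op 5: add_edge(A, D). Edges now: 5
Op 6: add_edge(A, D) (duplicate, no change). Edges now: 5
Compute levels (Kahn BFS):
  sources (in-degree 0): A, E, F
  process A: level=0
    A->D: in-degree(D)=1, level(D)>=1
  process E: level=0
    E->C: in-degree(C)=1, level(C)>=1
  process F: level=0
    F->C: in-degree(C)=0, level(C)=1, enqueue
  process C: level=1
    C->B: in-degree(B)=0, level(B)=2, enqueue
    C->D: in-degree(D)=0, level(D)=2, enqueue
  process B: level=2
  process D: level=2
All levels: A:0, B:2, C:1, D:2, E:0, F:0
max level = 2

Answer: 2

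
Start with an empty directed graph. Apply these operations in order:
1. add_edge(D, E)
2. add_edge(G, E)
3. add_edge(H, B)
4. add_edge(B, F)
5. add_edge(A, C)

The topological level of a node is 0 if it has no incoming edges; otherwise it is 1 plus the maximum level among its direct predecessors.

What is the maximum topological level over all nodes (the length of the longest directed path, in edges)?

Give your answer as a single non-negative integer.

Op 1: add_edge(D, E). Edges now: 1
Op 2: add_edge(G, E). Edges now: 2
Op 3: add_edge(H, B). Edges now: 3
Op 4: add_edge(B, F). Edges now: 4
Op 5: add_edge(A, C). Edges now: 5
Compute levels (Kahn BFS):
  sources (in-degree 0): A, D, G, H
  process A: level=0
    A->C: in-degree(C)=0, level(C)=1, enqueue
  process D: level=0
    D->E: in-degree(E)=1, level(E)>=1
  process G: level=0
    G->E: in-degree(E)=0, level(E)=1, enqueue
  process H: level=0
    H->B: in-degree(B)=0, level(B)=1, enqueue
  process C: level=1
  process E: level=1
  process B: level=1
    B->F: in-degree(F)=0, level(F)=2, enqueue
  process F: level=2
All levels: A:0, B:1, C:1, D:0, E:1, F:2, G:0, H:0
max level = 2

Answer: 2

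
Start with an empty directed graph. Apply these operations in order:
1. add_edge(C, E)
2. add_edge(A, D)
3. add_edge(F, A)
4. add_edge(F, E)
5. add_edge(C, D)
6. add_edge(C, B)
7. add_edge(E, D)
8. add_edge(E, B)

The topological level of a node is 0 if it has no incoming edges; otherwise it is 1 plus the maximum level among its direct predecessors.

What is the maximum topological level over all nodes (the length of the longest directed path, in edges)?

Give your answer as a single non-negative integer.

Answer: 2

Derivation:
Op 1: add_edge(C, E). Edges now: 1
Op 2: add_edge(A, D). Edges now: 2
Op 3: add_edge(F, A). Edges now: 3
Op 4: add_edge(F, E). Edges now: 4
Op 5: add_edge(C, D). Edges now: 5
Op 6: add_edge(C, B). Edges now: 6
Op 7: add_edge(E, D). Edges now: 7
Op 8: add_edge(E, B). Edges now: 8
Compute levels (Kahn BFS):
  sources (in-degree 0): C, F
  process C: level=0
    C->B: in-degree(B)=1, level(B)>=1
    C->D: in-degree(D)=2, level(D)>=1
    C->E: in-degree(E)=1, level(E)>=1
  process F: level=0
    F->A: in-degree(A)=0, level(A)=1, enqueue
    F->E: in-degree(E)=0, level(E)=1, enqueue
  process A: level=1
    A->D: in-degree(D)=1, level(D)>=2
  process E: level=1
    E->B: in-degree(B)=0, level(B)=2, enqueue
    E->D: in-degree(D)=0, level(D)=2, enqueue
  process B: level=2
  process D: level=2
All levels: A:1, B:2, C:0, D:2, E:1, F:0
max level = 2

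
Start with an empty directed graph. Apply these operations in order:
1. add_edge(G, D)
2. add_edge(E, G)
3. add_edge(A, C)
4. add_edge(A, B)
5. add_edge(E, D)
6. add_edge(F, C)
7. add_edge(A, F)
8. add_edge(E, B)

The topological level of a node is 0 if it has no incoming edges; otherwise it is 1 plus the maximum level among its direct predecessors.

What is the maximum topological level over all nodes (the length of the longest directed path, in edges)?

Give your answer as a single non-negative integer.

Answer: 2

Derivation:
Op 1: add_edge(G, D). Edges now: 1
Op 2: add_edge(E, G). Edges now: 2
Op 3: add_edge(A, C). Edges now: 3
Op 4: add_edge(A, B). Edges now: 4
Op 5: add_edge(E, D). Edges now: 5
Op 6: add_edge(F, C). Edges now: 6
Op 7: add_edge(A, F). Edges now: 7
Op 8: add_edge(E, B). Edges now: 8
Compute levels (Kahn BFS):
  sources (in-degree 0): A, E
  process A: level=0
    A->B: in-degree(B)=1, level(B)>=1
    A->C: in-degree(C)=1, level(C)>=1
    A->F: in-degree(F)=0, level(F)=1, enqueue
  process E: level=0
    E->B: in-degree(B)=0, level(B)=1, enqueue
    E->D: in-degree(D)=1, level(D)>=1
    E->G: in-degree(G)=0, level(G)=1, enqueue
  process F: level=1
    F->C: in-degree(C)=0, level(C)=2, enqueue
  process B: level=1
  process G: level=1
    G->D: in-degree(D)=0, level(D)=2, enqueue
  process C: level=2
  process D: level=2
All levels: A:0, B:1, C:2, D:2, E:0, F:1, G:1
max level = 2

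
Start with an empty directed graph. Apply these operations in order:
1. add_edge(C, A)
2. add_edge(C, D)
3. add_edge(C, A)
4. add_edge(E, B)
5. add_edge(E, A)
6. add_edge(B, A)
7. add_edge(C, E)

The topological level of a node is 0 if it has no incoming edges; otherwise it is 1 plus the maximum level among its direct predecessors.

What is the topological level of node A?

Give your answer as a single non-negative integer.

Answer: 3

Derivation:
Op 1: add_edge(C, A). Edges now: 1
Op 2: add_edge(C, D). Edges now: 2
Op 3: add_edge(C, A) (duplicate, no change). Edges now: 2
Op 4: add_edge(E, B). Edges now: 3
Op 5: add_edge(E, A). Edges now: 4
Op 6: add_edge(B, A). Edges now: 5
Op 7: add_edge(C, E). Edges now: 6
Compute levels (Kahn BFS):
  sources (in-degree 0): C
  process C: level=0
    C->A: in-degree(A)=2, level(A)>=1
    C->D: in-degree(D)=0, level(D)=1, enqueue
    C->E: in-degree(E)=0, level(E)=1, enqueue
  process D: level=1
  process E: level=1
    E->A: in-degree(A)=1, level(A)>=2
    E->B: in-degree(B)=0, level(B)=2, enqueue
  process B: level=2
    B->A: in-degree(A)=0, level(A)=3, enqueue
  process A: level=3
All levels: A:3, B:2, C:0, D:1, E:1
level(A) = 3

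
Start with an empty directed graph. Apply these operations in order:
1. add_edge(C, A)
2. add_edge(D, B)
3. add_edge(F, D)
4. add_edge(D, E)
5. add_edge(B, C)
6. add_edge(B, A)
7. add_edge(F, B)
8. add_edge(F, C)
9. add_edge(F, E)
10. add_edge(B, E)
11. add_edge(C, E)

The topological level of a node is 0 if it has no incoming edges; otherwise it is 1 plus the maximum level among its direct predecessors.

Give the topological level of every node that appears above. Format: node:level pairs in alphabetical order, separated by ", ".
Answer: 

Op 1: add_edge(C, A). Edges now: 1
Op 2: add_edge(D, B). Edges now: 2
Op 3: add_edge(F, D). Edges now: 3
Op 4: add_edge(D, E). Edges now: 4
Op 5: add_edge(B, C). Edges now: 5
Op 6: add_edge(B, A). Edges now: 6
Op 7: add_edge(F, B). Edges now: 7
Op 8: add_edge(F, C). Edges now: 8
Op 9: add_edge(F, E). Edges now: 9
Op 10: add_edge(B, E). Edges now: 10
Op 11: add_edge(C, E). Edges now: 11
Compute levels (Kahn BFS):
  sources (in-degree 0): F
  process F: level=0
    F->B: in-degree(B)=1, level(B)>=1
    F->C: in-degree(C)=1, level(C)>=1
    F->D: in-degree(D)=0, level(D)=1, enqueue
    F->E: in-degree(E)=3, level(E)>=1
  process D: level=1
    D->B: in-degree(B)=0, level(B)=2, enqueue
    D->E: in-degree(E)=2, level(E)>=2
  process B: level=2
    B->A: in-degree(A)=1, level(A)>=3
    B->C: in-degree(C)=0, level(C)=3, enqueue
    B->E: in-degree(E)=1, level(E)>=3
  process C: level=3
    C->A: in-degree(A)=0, level(A)=4, enqueue
    C->E: in-degree(E)=0, level(E)=4, enqueue
  process A: level=4
  process E: level=4
All levels: A:4, B:2, C:3, D:1, E:4, F:0

Answer: A:4, B:2, C:3, D:1, E:4, F:0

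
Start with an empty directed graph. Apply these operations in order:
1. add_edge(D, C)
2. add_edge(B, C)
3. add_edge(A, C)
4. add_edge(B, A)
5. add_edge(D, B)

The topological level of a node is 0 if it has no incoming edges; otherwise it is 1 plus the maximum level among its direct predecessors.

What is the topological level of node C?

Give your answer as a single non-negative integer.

Answer: 3

Derivation:
Op 1: add_edge(D, C). Edges now: 1
Op 2: add_edge(B, C). Edges now: 2
Op 3: add_edge(A, C). Edges now: 3
Op 4: add_edge(B, A). Edges now: 4
Op 5: add_edge(D, B). Edges now: 5
Compute levels (Kahn BFS):
  sources (in-degree 0): D
  process D: level=0
    D->B: in-degree(B)=0, level(B)=1, enqueue
    D->C: in-degree(C)=2, level(C)>=1
  process B: level=1
    B->A: in-degree(A)=0, level(A)=2, enqueue
    B->C: in-degree(C)=1, level(C)>=2
  process A: level=2
    A->C: in-degree(C)=0, level(C)=3, enqueue
  process C: level=3
All levels: A:2, B:1, C:3, D:0
level(C) = 3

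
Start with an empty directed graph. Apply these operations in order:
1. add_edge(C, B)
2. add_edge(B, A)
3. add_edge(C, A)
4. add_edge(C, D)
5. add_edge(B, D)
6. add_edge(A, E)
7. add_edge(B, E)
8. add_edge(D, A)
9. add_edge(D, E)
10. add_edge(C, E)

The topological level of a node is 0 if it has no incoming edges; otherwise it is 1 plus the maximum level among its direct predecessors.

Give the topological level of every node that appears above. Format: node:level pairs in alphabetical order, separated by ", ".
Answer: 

Answer: A:3, B:1, C:0, D:2, E:4

Derivation:
Op 1: add_edge(C, B). Edges now: 1
Op 2: add_edge(B, A). Edges now: 2
Op 3: add_edge(C, A). Edges now: 3
Op 4: add_edge(C, D). Edges now: 4
Op 5: add_edge(B, D). Edges now: 5
Op 6: add_edge(A, E). Edges now: 6
Op 7: add_edge(B, E). Edges now: 7
Op 8: add_edge(D, A). Edges now: 8
Op 9: add_edge(D, E). Edges now: 9
Op 10: add_edge(C, E). Edges now: 10
Compute levels (Kahn BFS):
  sources (in-degree 0): C
  process C: level=0
    C->A: in-degree(A)=2, level(A)>=1
    C->B: in-degree(B)=0, level(B)=1, enqueue
    C->D: in-degree(D)=1, level(D)>=1
    C->E: in-degree(E)=3, level(E)>=1
  process B: level=1
    B->A: in-degree(A)=1, level(A)>=2
    B->D: in-degree(D)=0, level(D)=2, enqueue
    B->E: in-degree(E)=2, level(E)>=2
  process D: level=2
    D->A: in-degree(A)=0, level(A)=3, enqueue
    D->E: in-degree(E)=1, level(E)>=3
  process A: level=3
    A->E: in-degree(E)=0, level(E)=4, enqueue
  process E: level=4
All levels: A:3, B:1, C:0, D:2, E:4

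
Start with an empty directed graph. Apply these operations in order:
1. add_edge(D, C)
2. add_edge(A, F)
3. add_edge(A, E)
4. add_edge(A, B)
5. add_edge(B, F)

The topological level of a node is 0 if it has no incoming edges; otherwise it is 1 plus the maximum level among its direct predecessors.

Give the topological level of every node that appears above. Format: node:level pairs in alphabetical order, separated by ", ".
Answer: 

Op 1: add_edge(D, C). Edges now: 1
Op 2: add_edge(A, F). Edges now: 2
Op 3: add_edge(A, E). Edges now: 3
Op 4: add_edge(A, B). Edges now: 4
Op 5: add_edge(B, F). Edges now: 5
Compute levels (Kahn BFS):
  sources (in-degree 0): A, D
  process A: level=0
    A->B: in-degree(B)=0, level(B)=1, enqueue
    A->E: in-degree(E)=0, level(E)=1, enqueue
    A->F: in-degree(F)=1, level(F)>=1
  process D: level=0
    D->C: in-degree(C)=0, level(C)=1, enqueue
  process B: level=1
    B->F: in-degree(F)=0, level(F)=2, enqueue
  process E: level=1
  process C: level=1
  process F: level=2
All levels: A:0, B:1, C:1, D:0, E:1, F:2

Answer: A:0, B:1, C:1, D:0, E:1, F:2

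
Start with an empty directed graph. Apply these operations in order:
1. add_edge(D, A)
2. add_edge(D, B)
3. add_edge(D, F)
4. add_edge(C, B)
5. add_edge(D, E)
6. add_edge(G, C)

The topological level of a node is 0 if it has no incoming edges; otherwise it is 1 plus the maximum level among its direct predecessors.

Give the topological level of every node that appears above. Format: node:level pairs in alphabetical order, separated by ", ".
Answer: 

Answer: A:1, B:2, C:1, D:0, E:1, F:1, G:0

Derivation:
Op 1: add_edge(D, A). Edges now: 1
Op 2: add_edge(D, B). Edges now: 2
Op 3: add_edge(D, F). Edges now: 3
Op 4: add_edge(C, B). Edges now: 4
Op 5: add_edge(D, E). Edges now: 5
Op 6: add_edge(G, C). Edges now: 6
Compute levels (Kahn BFS):
  sources (in-degree 0): D, G
  process D: level=0
    D->A: in-degree(A)=0, level(A)=1, enqueue
    D->B: in-degree(B)=1, level(B)>=1
    D->E: in-degree(E)=0, level(E)=1, enqueue
    D->F: in-degree(F)=0, level(F)=1, enqueue
  process G: level=0
    G->C: in-degree(C)=0, level(C)=1, enqueue
  process A: level=1
  process E: level=1
  process F: level=1
  process C: level=1
    C->B: in-degree(B)=0, level(B)=2, enqueue
  process B: level=2
All levels: A:1, B:2, C:1, D:0, E:1, F:1, G:0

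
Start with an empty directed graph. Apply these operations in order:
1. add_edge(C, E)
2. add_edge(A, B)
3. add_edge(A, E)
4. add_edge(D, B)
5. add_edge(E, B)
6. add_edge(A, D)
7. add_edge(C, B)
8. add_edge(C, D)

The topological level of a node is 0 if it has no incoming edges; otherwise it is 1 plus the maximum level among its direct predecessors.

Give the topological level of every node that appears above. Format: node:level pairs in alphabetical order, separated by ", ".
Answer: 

Answer: A:0, B:2, C:0, D:1, E:1

Derivation:
Op 1: add_edge(C, E). Edges now: 1
Op 2: add_edge(A, B). Edges now: 2
Op 3: add_edge(A, E). Edges now: 3
Op 4: add_edge(D, B). Edges now: 4
Op 5: add_edge(E, B). Edges now: 5
Op 6: add_edge(A, D). Edges now: 6
Op 7: add_edge(C, B). Edges now: 7
Op 8: add_edge(C, D). Edges now: 8
Compute levels (Kahn BFS):
  sources (in-degree 0): A, C
  process A: level=0
    A->B: in-degree(B)=3, level(B)>=1
    A->D: in-degree(D)=1, level(D)>=1
    A->E: in-degree(E)=1, level(E)>=1
  process C: level=0
    C->B: in-degree(B)=2, level(B)>=1
    C->D: in-degree(D)=0, level(D)=1, enqueue
    C->E: in-degree(E)=0, level(E)=1, enqueue
  process D: level=1
    D->B: in-degree(B)=1, level(B)>=2
  process E: level=1
    E->B: in-degree(B)=0, level(B)=2, enqueue
  process B: level=2
All levels: A:0, B:2, C:0, D:1, E:1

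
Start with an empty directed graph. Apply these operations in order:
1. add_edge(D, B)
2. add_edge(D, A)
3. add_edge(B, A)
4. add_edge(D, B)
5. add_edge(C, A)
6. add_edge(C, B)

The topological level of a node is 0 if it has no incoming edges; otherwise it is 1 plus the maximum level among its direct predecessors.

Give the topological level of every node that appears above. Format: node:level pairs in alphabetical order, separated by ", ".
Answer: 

Answer: A:2, B:1, C:0, D:0

Derivation:
Op 1: add_edge(D, B). Edges now: 1
Op 2: add_edge(D, A). Edges now: 2
Op 3: add_edge(B, A). Edges now: 3
Op 4: add_edge(D, B) (duplicate, no change). Edges now: 3
Op 5: add_edge(C, A). Edges now: 4
Op 6: add_edge(C, B). Edges now: 5
Compute levels (Kahn BFS):
  sources (in-degree 0): C, D
  process C: level=0
    C->A: in-degree(A)=2, level(A)>=1
    C->B: in-degree(B)=1, level(B)>=1
  process D: level=0
    D->A: in-degree(A)=1, level(A)>=1
    D->B: in-degree(B)=0, level(B)=1, enqueue
  process B: level=1
    B->A: in-degree(A)=0, level(A)=2, enqueue
  process A: level=2
All levels: A:2, B:1, C:0, D:0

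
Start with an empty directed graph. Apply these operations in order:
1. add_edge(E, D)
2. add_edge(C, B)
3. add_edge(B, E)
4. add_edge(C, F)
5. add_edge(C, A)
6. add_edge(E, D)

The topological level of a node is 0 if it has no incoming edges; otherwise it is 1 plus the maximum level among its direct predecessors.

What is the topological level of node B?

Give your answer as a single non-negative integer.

Answer: 1

Derivation:
Op 1: add_edge(E, D). Edges now: 1
Op 2: add_edge(C, B). Edges now: 2
Op 3: add_edge(B, E). Edges now: 3
Op 4: add_edge(C, F). Edges now: 4
Op 5: add_edge(C, A). Edges now: 5
Op 6: add_edge(E, D) (duplicate, no change). Edges now: 5
Compute levels (Kahn BFS):
  sources (in-degree 0): C
  process C: level=0
    C->A: in-degree(A)=0, level(A)=1, enqueue
    C->B: in-degree(B)=0, level(B)=1, enqueue
    C->F: in-degree(F)=0, level(F)=1, enqueue
  process A: level=1
  process B: level=1
    B->E: in-degree(E)=0, level(E)=2, enqueue
  process F: level=1
  process E: level=2
    E->D: in-degree(D)=0, level(D)=3, enqueue
  process D: level=3
All levels: A:1, B:1, C:0, D:3, E:2, F:1
level(B) = 1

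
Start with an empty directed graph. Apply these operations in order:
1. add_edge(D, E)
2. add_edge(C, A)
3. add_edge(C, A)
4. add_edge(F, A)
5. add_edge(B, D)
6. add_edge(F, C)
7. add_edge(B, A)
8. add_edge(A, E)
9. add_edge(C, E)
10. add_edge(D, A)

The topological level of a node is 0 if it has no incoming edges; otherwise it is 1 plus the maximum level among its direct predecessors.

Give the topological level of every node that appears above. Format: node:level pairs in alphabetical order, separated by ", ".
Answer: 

Answer: A:2, B:0, C:1, D:1, E:3, F:0

Derivation:
Op 1: add_edge(D, E). Edges now: 1
Op 2: add_edge(C, A). Edges now: 2
Op 3: add_edge(C, A) (duplicate, no change). Edges now: 2
Op 4: add_edge(F, A). Edges now: 3
Op 5: add_edge(B, D). Edges now: 4
Op 6: add_edge(F, C). Edges now: 5
Op 7: add_edge(B, A). Edges now: 6
Op 8: add_edge(A, E). Edges now: 7
Op 9: add_edge(C, E). Edges now: 8
Op 10: add_edge(D, A). Edges now: 9
Compute levels (Kahn BFS):
  sources (in-degree 0): B, F
  process B: level=0
    B->A: in-degree(A)=3, level(A)>=1
    B->D: in-degree(D)=0, level(D)=1, enqueue
  process F: level=0
    F->A: in-degree(A)=2, level(A)>=1
    F->C: in-degree(C)=0, level(C)=1, enqueue
  process D: level=1
    D->A: in-degree(A)=1, level(A)>=2
    D->E: in-degree(E)=2, level(E)>=2
  process C: level=1
    C->A: in-degree(A)=0, level(A)=2, enqueue
    C->E: in-degree(E)=1, level(E)>=2
  process A: level=2
    A->E: in-degree(E)=0, level(E)=3, enqueue
  process E: level=3
All levels: A:2, B:0, C:1, D:1, E:3, F:0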